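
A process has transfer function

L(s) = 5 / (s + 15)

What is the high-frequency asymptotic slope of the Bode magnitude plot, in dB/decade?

Each pole contributes −20 dB/decade at high frequency; each zero contributes +20 dB/decade.
Net: 0 zero(s) − 1 pole(s) → -20 dB/decade.

-20 dB/decade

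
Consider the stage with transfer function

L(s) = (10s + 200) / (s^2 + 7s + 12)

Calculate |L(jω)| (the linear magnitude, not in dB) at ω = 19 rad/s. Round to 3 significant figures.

Substitute s = j19:
Numerator: 10(j19) + 200 = 200 + j190
Denominator: (j19)^2 + 7(j19) + 12 = -349 + j133
|N| = √(200² + 190²) ≈ 275.86, ∠N ≈ 43.53°
|D| = √(349² + 133²) ≈ 373.48, ∠D ≈ 159.14°
|L| = 275.86 / 373.48 ≈ 0.73862

0.739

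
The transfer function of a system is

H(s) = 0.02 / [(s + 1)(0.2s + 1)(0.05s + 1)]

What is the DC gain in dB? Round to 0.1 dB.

H(0) = 0.02 · 1 / 1 = 0.02
20 log₁₀(0.02) ≈ -33.98 dB

-34.0 dB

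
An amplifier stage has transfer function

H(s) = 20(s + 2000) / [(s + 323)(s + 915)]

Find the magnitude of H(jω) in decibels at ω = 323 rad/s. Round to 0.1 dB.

At s = jω = j323:
zero (s+2000): 2000 + j323 → |·| = √(2000²+323²) = √4104329 ≈ 2025.9, ∠ = arctan(323/2000) ≈ 9.17°
pole (s+323): 323 + j323 → |·| = √(323²+323²) = √208658 ≈ 456.79, ∠ = arctan(323/323) ≈ 45.00°
pole (s+915): 915 + j323 → |·| = √(915²+323²) = √941554 ≈ 970.34, ∠ = arctan(323/915) ≈ 19.44°
|H| = 20 · 2025.9 / 4.4324e+05 ≈ 0.091413
Gain = 20 log₁₀(0.091413) ≈ -20.78 dB

-20.8 dB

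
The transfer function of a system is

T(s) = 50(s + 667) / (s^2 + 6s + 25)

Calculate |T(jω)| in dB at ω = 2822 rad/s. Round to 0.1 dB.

At s = jω = j2822:
zero (s+667): 667 + j2822 → |·| = √(667²+2822²) = √8408573 ≈ 2899.8, ∠ = arctan(2822/667) ≈ 76.70°
quadratic: (j2822)² + 6·j2822 + 25 = -7963659 + j16932 → |·| ≈ 7.9637e+06, ∠ ≈ 179.88°
|T| = 50 · 2899.8 / 7.9637e+06 ≈ 0.018206
Gain = 20 log₁₀(0.018206) ≈ -34.80 dB

-34.8 dB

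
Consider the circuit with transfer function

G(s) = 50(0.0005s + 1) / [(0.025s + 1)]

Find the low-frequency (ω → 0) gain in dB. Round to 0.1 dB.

G(0) = 50 · 1 / 1 = 50
20 log₁₀(50) ≈ 33.98 dB

34.0 dB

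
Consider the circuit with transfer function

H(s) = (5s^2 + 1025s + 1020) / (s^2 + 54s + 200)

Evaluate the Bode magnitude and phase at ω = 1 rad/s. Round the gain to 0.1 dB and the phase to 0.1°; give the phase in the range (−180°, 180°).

16.9 dB, 30.1°

Substitute s = j1:
Numerator: 5(j1)^2 + 1025(j1) + 1020 = 1015 + j1025
Denominator: (j1)^2 + 54(j1) + 200 = 199 + j54
|N| = √(1015² + 1025²) ≈ 1442.5, ∠N ≈ 45.28°
|D| = √(199² + 54²) ≈ 206.2, ∠D ≈ 15.18°
|H| = 1442.5 / 206.2 ≈ 6.9956
Gain = 20 log₁₀(6.9956) ≈ 16.90 dB
∠H = 45.28° − 15.18° = 30.10°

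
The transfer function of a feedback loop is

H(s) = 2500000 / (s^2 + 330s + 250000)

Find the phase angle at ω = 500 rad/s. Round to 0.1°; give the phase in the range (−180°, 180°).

-90.0°

At s = jω = j500:
quadratic: (j500)² + 330·j500 + 250000 = 0 + j165000 → |·| ≈ 1.65e+05, ∠ ≈ 90.00°
∠H = 0.00° − 90.00° = -90.00°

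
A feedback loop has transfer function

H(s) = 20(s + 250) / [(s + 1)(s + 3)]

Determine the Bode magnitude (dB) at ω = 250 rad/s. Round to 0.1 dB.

At s = jω = j250:
zero (s+250): 250 + j250 → |·| = √(250²+250²) = √125000 ≈ 353.55, ∠ = arctan(250/250) ≈ 45.00°
pole (s+1): 1 + j250 → |·| = √(1²+250²) = √62501 ≈ 250, ∠ = arctan(250/1) ≈ 89.77°
pole (s+3): 3 + j250 → |·| = √(3²+250²) = √62509 ≈ 250.02, ∠ = arctan(250/3) ≈ 89.31°
|H| = 20 · 353.55 / 62505 ≈ 0.11313
Gain = 20 log₁₀(0.11313) ≈ -18.93 dB

-18.9 dB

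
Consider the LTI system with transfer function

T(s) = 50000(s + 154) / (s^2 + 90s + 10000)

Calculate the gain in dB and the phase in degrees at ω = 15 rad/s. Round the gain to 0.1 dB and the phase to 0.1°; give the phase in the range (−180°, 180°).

57.9 dB, -2.3°

At s = jω = j15:
zero (s+154): 154 + j15 → |·| = √(154²+15²) = √23941 ≈ 154.73, ∠ = arctan(15/154) ≈ 5.56°
quadratic: (j15)² + 90·j15 + 10000 = 9775 + j1350 → |·| ≈ 9867.8, ∠ ≈ 7.86°
|T| = 50000 · 154.73 / 9867.8 ≈ 784.01
Gain = 20 log₁₀(784.01) ≈ 57.89 dB
∠T = 5.56° − 7.86° = -2.30°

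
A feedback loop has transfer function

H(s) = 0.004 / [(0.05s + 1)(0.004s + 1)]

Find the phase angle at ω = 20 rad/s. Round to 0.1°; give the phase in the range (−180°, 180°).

-49.6°

At ω = 20 rad/s:
pole (1 + j20·0.05) = 1 + j1 → |·| ≈ 1.4142, ∠ ≈ 45.00°
pole (1 + j20·0.004) = 1 + j0.08 → |·| ≈ 1.0032, ∠ ≈ 4.57°
∠H = (0°) − (45.00° + 4.57°) = -49.57°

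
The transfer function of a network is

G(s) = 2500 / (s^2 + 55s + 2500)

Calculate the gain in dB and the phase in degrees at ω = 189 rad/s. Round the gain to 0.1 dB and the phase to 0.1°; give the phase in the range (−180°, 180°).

-22.9 dB, -162.6°

At s = jω = j189:
quadratic: (j189)² + 55·j189 + 2500 = -33221 + j10395 → |·| ≈ 34809, ∠ ≈ 162.62°
|G| = 2500 / 34809 ≈ 0.071821
Gain = 20 log₁₀(0.071821) ≈ -22.87 dB
∠G = 0.00° − 162.62° = -162.62°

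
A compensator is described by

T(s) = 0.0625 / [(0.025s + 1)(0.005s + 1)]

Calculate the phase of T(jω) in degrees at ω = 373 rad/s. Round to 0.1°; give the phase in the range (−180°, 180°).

At ω = 373 rad/s:
pole (1 + j373·0.025) = 1 + j9.325 → |·| ≈ 9.3785, ∠ ≈ 83.88°
pole (1 + j373·0.005) = 1 + j1.865 → |·| ≈ 2.1162, ∠ ≈ 61.80°
∠T = (0°) − (83.88° + 61.80°) = -145.68°

-145.7°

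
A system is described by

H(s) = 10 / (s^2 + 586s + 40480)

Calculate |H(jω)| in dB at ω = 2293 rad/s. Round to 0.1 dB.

-114.6 dB

Substitute s = j2293:
Numerator: 10 = 10 + j0
Denominator: (j2293)^2 + 586(j2293) + 40480 = -5217369 + j1343698
|N| = √(10² + 0²) ≈ 10, ∠N ≈ 0.00°
|D| = √(5217369² + 1343698²) ≈ 5.3876e+06, ∠D ≈ 165.56°
|H| = 10 / 5.3876e+06 ≈ 1.8561e-06
Gain = 20 log₁₀(1.8561e-06) ≈ -114.63 dB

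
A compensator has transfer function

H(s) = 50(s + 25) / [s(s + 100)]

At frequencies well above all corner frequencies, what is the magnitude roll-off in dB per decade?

-20 dB/decade

Each pole contributes −20 dB/decade at high frequency; each zero contributes +20 dB/decade.
Net: 1 zero(s) − 2 pole(s) → -20 dB/decade.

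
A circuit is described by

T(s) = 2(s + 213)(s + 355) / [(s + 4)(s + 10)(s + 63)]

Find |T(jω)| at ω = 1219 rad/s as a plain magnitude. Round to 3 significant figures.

At s = jω = j1219:
zero (s+213): 213 + j1219 → |·| = √(213²+1219²) = √1531330 ≈ 1237.5, ∠ = arctan(1219/213) ≈ 80.09°
zero (s+355): 355 + j1219 → |·| = √(355²+1219²) = √1611986 ≈ 1269.6, ∠ = arctan(1219/355) ≈ 73.76°
pole (s+4): 4 + j1219 → |·| = √(4²+1219²) = √1485977 ≈ 1219, ∠ = arctan(1219/4) ≈ 89.81°
pole (s+10): 10 + j1219 → |·| = √(10²+1219²) = √1486061 ≈ 1219, ∠ = arctan(1219/10) ≈ 89.53°
pole (s+63): 63 + j1219 → |·| = √(63²+1219²) = √1489930 ≈ 1220.6, ∠ = arctan(1219/63) ≈ 87.04°
|T| = 2 · 1.5711e+06 / 1.8138e+09 ≈ 0.0017324

0.00173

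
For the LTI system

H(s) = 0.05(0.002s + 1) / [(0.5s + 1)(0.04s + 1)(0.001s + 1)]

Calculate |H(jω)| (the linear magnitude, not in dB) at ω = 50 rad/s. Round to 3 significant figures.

At ω = 50 rad/s:
zero (1 + j50·0.002) = 1 + j0.1 → |·| ≈ 1.005, ∠ ≈ 5.71°
pole (1 + j50·0.5) = 1 + j25 → |·| ≈ 25.02, ∠ ≈ 87.71°
pole (1 + j50·0.04) = 1 + j2 → |·| ≈ 2.2361, ∠ ≈ 63.43°
pole (1 + j50·0.001) = 1 + j0.05 → |·| ≈ 1.0012, ∠ ≈ 2.86°
|H| = 0.05 · 1.005 / (25.02 · 2.2361 · 1.0012) ≈ 0.00089709

0.000897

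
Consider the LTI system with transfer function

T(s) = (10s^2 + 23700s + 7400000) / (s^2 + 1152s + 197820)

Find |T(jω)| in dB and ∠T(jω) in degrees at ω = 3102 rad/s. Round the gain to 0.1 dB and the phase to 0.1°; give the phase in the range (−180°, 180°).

Substitute s = j3102:
Numerator: 10(j3102)^2 + 23700(j3102) + 7400000 = -88824040 + j73517400
Denominator: (j3102)^2 + 1152(j3102) + 197820 = -9424584 + j3573504
|N| = √(88824040² + 73517400²) ≈ 1.153e+08, ∠N ≈ 140.39°
|D| = √(9424584² + 3573504²) ≈ 1.0079e+07, ∠D ≈ 159.23°
|T| = 1.153e+08 / 1.0079e+07 ≈ 11.44
Gain = 20 log₁₀(11.44) ≈ 21.17 dB
∠T = 140.39° − 159.23° = -18.84°

21.2 dB, -18.8°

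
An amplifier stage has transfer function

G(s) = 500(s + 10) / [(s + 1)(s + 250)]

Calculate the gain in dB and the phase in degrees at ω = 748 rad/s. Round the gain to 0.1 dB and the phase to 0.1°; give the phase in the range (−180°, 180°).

-4.0 dB, -72.2°

At s = jω = j748:
zero (s+10): 10 + j748 → |·| = √(10²+748²) = √559604 ≈ 748.07, ∠ = arctan(748/10) ≈ 89.23°
pole (s+1): 1 + j748 → |·| = √(1²+748²) = √559505 ≈ 748, ∠ = arctan(748/1) ≈ 89.92°
pole (s+250): 250 + j748 → |·| = √(250²+748²) = √622004 ≈ 788.67, ∠ = arctan(748/250) ≈ 71.52°
|G| = 500 · 748.07 / 5.8993e+05 ≈ 0.63403
Gain = 20 log₁₀(0.63403) ≈ -3.96 dB
∠G = 89.23° − 161.44° = -72.21°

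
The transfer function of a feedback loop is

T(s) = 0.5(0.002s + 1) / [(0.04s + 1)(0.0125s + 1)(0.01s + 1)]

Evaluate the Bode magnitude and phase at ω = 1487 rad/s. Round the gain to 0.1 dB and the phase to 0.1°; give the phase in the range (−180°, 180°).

At ω = 1487 rad/s:
zero (1 + j1487·0.002) = 1 + j2.974 → |·| ≈ 3.1376, ∠ ≈ 71.41°
pole (1 + j1487·0.04) = 1 + j59.48 → |·| ≈ 59.488, ∠ ≈ 89.04°
pole (1 + j1487·0.0125) = 1 + j18.5875 → |·| ≈ 18.614, ∠ ≈ 86.92°
pole (1 + j1487·0.01) = 1 + j14.87 → |·| ≈ 14.904, ∠ ≈ 86.15°
|T| = 0.5 · 3.1376 / (59.488 · 18.614 · 14.904) ≈ 9.506e-05
Gain = 20 log₁₀(9.506e-05) ≈ -80.44 dB
∠T = (71.41°) − (89.04° + 86.92° + 86.15°) = -190.70° ≡ 169.30° (principal value)

-80.4 dB, 169.3°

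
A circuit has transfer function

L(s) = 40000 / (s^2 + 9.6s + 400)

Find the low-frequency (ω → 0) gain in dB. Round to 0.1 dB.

L(0) = 40000 / 400 = 100
20 log₁₀(100) ≈ 40.00 dB

40.0 dB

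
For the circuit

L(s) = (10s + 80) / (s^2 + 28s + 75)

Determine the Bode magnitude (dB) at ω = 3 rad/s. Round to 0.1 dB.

-1.9 dB

Substitute s = j3:
Numerator: 10(j3) + 80 = 80 + j30
Denominator: (j3)^2 + 28(j3) + 75 = 66 + j84
|N| = √(80² + 30²) ≈ 85.44, ∠N ≈ 20.56°
|D| = √(66² + 84²) ≈ 106.83, ∠D ≈ 51.84°
|L| = 85.44 / 106.83 ≈ 0.79978
Gain = 20 log₁₀(0.79978) ≈ -1.94 dB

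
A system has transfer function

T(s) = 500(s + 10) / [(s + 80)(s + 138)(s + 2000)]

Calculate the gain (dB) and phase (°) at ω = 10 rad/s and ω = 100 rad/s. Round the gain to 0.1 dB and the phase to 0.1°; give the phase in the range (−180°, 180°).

At s = jω = j10:
zero (s+10): 10 + j10 → |·| = √(10²+10²) = √200 ≈ 14.142, ∠ = arctan(10/10) ≈ 45.00°
pole (s+80): 80 + j10 → |·| = √(80²+10²) = √6500 ≈ 80.623, ∠ = arctan(10/80) ≈ 7.13°
pole (s+138): 138 + j10 → |·| = √(138²+10²) = √19144 ≈ 138.36, ∠ = arctan(10/138) ≈ 4.14°
pole (s+2000): 2000 + j10 → |·| = √(2000²+10²) = √4000100 ≈ 2000, ∠ = arctan(10/2000) ≈ 0.29°
|T| = 500 · 14.142 / 2.231e+07 ≈ 0.00031694
Gain = 20 log₁₀(0.00031694) ≈ -69.98 dB
∠T = 45.00° − 11.56° = 33.44°

At s = jω = j100:
zero (s+10): 10 + j100 → |·| = √(10²+100²) = √10100 ≈ 100.5, ∠ = arctan(100/10) ≈ 84.29°
pole (s+80): 80 + j100 → |·| = √(80²+100²) = √16400 ≈ 128.06, ∠ = arctan(100/80) ≈ 51.34°
pole (s+138): 138 + j100 → |·| = √(138²+100²) = √29044 ≈ 170.42, ∠ = arctan(100/138) ≈ 35.93°
pole (s+2000): 2000 + j100 → |·| = √(2000²+100²) = √4010000 ≈ 2002.5, ∠ = arctan(100/2000) ≈ 2.86°
|T| = 500 · 100.5 / 4.3703e+07 ≈ 0.0011498
Gain = 20 log₁₀(0.0011498) ≈ -58.79 dB
∠T = 84.29° − 90.13° = -5.84°

ω = 10: -70.0 dB, 33.4°; ω = 100: -58.8 dB, -5.8°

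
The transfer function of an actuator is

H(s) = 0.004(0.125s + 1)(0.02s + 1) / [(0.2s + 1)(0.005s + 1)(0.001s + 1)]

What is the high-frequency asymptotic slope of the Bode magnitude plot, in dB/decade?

Each pole contributes −20 dB/decade at high frequency; each zero contributes +20 dB/decade.
Net: 2 zero(s) − 3 pole(s) → -20 dB/decade.

-20 dB/decade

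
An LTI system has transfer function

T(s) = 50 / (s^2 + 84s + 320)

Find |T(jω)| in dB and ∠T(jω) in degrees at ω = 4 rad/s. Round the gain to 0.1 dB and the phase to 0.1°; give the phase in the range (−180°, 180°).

Substitute s = j4:
Numerator: 50 = 50 + j0
Denominator: (j4)^2 + 84(j4) + 320 = 304 + j336
|N| = √(50² + 0²) ≈ 50, ∠N ≈ 0.00°
|D| = √(304² + 336²) ≈ 453.11, ∠D ≈ 47.86°
|T| = 50 / 453.11 ≈ 0.11035
Gain = 20 log₁₀(0.11035) ≈ -19.14 dB
∠T = 0.00° − 47.86° = -47.86°

-19.1 dB, -47.9°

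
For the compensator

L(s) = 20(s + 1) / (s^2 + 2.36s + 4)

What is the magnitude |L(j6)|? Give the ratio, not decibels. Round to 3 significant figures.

3.48

At s = jω = j6:
zero (s+1): 1 + j6 → |·| = √(1²+6²) = √37 ≈ 6.0828, ∠ = arctan(6/1) ≈ 80.54°
quadratic: (j6)² + 2.36·j6 + 4 = -32 + j14.16 → |·| ≈ 34.993, ∠ ≈ 156.13°
|L| = 20 · 6.0828 / 34.993 ≈ 3.4766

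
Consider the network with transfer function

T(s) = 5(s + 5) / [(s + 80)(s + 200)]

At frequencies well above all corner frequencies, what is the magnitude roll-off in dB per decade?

-20 dB/decade

Each pole contributes −20 dB/decade at high frequency; each zero contributes +20 dB/decade.
Net: 1 zero(s) − 2 pole(s) → -20 dB/decade.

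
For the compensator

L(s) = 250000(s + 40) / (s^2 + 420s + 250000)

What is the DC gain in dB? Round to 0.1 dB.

L(0) = 250000·40 / 250000 = 40
20 log₁₀(40) ≈ 32.04 dB

32.0 dB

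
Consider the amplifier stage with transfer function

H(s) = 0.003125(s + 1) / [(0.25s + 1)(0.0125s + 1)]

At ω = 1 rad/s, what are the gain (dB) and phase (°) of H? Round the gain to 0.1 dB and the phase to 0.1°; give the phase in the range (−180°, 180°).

At ω = 1 rad/s:
zero (1 + j1·1) = 1 + j1 → |·| ≈ 1.4142, ∠ ≈ 45.00°
pole (1 + j1·0.25) = 1 + j0.25 → |·| ≈ 1.0308, ∠ ≈ 14.04°
pole (1 + j1·0.0125) = 1 + j0.0125 → |·| ≈ 1.0001, ∠ ≈ 0.72°
|H| = 0.003125 · 1.4142 / (1.0308 · 1.0001) ≈ 0.0042869
Gain = 20 log₁₀(0.0042869) ≈ -47.36 dB
∠H = (45.00°) − (14.04° + 0.72°) = 30.24°

-47.4 dB, 30.2°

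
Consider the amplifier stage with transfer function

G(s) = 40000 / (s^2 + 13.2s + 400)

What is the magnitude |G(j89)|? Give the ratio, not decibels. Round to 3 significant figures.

At s = jω = j89:
quadratic: (j89)² + 13.2·j89 + 400 = -7521 + j1174.8 → |·| ≈ 7612.2, ∠ ≈ 171.12°
|G| = 40000 / 7612.2 ≈ 5.2547

5.25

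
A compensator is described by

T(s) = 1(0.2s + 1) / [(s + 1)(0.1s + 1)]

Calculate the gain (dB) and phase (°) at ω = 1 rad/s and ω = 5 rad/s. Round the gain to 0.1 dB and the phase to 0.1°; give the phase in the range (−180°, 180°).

At ω = 1 rad/s:
zero (1 + j1·0.2) = 1 + j0.2 → |·| ≈ 1.0198, ∠ ≈ 11.31°
pole (1 + j1·1) = 1 + j1 → |·| ≈ 1.4142, ∠ ≈ 45.00°
pole (1 + j1·0.1) = 1 + j0.1 → |·| ≈ 1.005, ∠ ≈ 5.71°
|T| = 1 · 1.0198 / (1.4142 · 1.005) ≈ 0.71753
Gain = 20 log₁₀(0.71753) ≈ -2.88 dB
∠T = (11.31°) − (45.00° + 5.71°) = -39.40°

At ω = 5 rad/s:
zero (1 + j5·0.2) = 1 + j1 → |·| ≈ 1.4142, ∠ ≈ 45.00°
pole (1 + j5·1) = 1 + j5 → |·| ≈ 5.099, ∠ ≈ 78.69°
pole (1 + j5·0.1) = 1 + j0.5 → |·| ≈ 1.118, ∠ ≈ 26.57°
|T| = 1 · 1.4142 / (5.099 · 1.118) ≈ 0.24808
Gain = 20 log₁₀(0.24808) ≈ -12.11 dB
∠T = (45.00°) − (78.69° + 26.57°) = -60.26°

ω = 1: -2.9 dB, -39.4°; ω = 5: -12.1 dB, -60.3°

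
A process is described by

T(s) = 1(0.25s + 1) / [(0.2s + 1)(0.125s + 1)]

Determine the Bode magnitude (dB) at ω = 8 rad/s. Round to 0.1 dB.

At ω = 8 rad/s:
zero (1 + j8·0.25) = 1 + j2 → |·| ≈ 2.2361, ∠ ≈ 63.43°
pole (1 + j8·0.2) = 1 + j1.6 → |·| ≈ 1.8868, ∠ ≈ 57.99°
pole (1 + j8·0.125) = 1 + j1 → |·| ≈ 1.4142, ∠ ≈ 45.00°
|T| = 1 · 2.2361 / (1.8868 · 1.4142) ≈ 0.83802
Gain = 20 log₁₀(0.83802) ≈ -1.53 dB

-1.5 dB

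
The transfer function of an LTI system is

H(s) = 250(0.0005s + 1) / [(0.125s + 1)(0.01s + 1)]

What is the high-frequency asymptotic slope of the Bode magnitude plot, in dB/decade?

Each pole contributes −20 dB/decade at high frequency; each zero contributes +20 dB/decade.
Net: 1 zero(s) − 2 pole(s) → -20 dB/decade.

-20 dB/decade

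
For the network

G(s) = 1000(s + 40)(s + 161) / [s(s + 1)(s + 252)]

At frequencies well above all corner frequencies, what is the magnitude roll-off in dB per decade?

Each pole contributes −20 dB/decade at high frequency; each zero contributes +20 dB/decade.
Net: 2 zero(s) − 3 pole(s) → -20 dB/decade.

-20 dB/decade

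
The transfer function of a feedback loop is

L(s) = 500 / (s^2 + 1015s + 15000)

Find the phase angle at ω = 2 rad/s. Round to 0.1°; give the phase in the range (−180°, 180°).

Substitute s = j2:
Numerator: 500 = 500 + j0
Denominator: (j2)^2 + 1015(j2) + 15000 = 14996 + j2030
|N| = √(500² + 0²) ≈ 500, ∠N ≈ 0.00°
|D| = √(14996² + 2030²) ≈ 15133, ∠D ≈ 7.71°
∠L = 0.00° − 7.71° = -7.71°

-7.7°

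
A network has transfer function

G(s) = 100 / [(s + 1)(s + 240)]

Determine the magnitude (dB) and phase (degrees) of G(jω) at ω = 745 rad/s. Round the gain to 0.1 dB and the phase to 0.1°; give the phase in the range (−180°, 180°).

-75.3 dB, -162.1°

At s = jω = j745:
pole (s+1): 1 + j745 → |·| = √(1²+745²) = √555026 ≈ 745, ∠ = arctan(745/1) ≈ 89.92°
pole (s+240): 240 + j745 → |·| = √(240²+745²) = √612625 ≈ 782.7, ∠ = arctan(745/240) ≈ 72.14°
|G| = 100 / 5.8311e+05 ≈ 0.00017149
Gain = 20 log₁₀(0.00017149) ≈ -75.32 dB
∠G = 0.00° − 162.06° = -162.06°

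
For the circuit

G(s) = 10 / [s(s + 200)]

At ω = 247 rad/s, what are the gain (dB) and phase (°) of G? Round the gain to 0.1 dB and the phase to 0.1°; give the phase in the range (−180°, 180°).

-77.9 dB, -141.0°

At s = jω = j247:
pole (s+200): 200 + j247 → |·| = √(200²+247²) = √101009 ≈ 317.82, ∠ = arctan(247/200) ≈ 51.00°
pole at origin: |s| = 247, ∠ = 90.00° (in denominator)
|G| = 10 / 78502 ≈ 0.00012739
Gain = 20 log₁₀(0.00012739) ≈ -77.90 dB
∠G = 0.00° − 141.00° = -141.00°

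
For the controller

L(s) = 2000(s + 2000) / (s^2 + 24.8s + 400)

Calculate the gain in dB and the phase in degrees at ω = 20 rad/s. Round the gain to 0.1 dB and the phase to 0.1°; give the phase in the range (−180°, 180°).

At s = jω = j20:
zero (s+2000): 2000 + j20 → |·| = √(2000²+20²) = √4000400 ≈ 2000.1, ∠ = arctan(20/2000) ≈ 0.57°
quadratic: (j20)² + 24.8·j20 + 400 = 0 + j496 → |·| ≈ 496, ∠ ≈ 90.00°
|L| = 2000 · 2000.1 / 496 ≈ 8064.9
Gain = 20 log₁₀(8064.9) ≈ 78.13 dB
∠L = 0.57° − 90.00° = -89.43°

78.1 dB, -89.4°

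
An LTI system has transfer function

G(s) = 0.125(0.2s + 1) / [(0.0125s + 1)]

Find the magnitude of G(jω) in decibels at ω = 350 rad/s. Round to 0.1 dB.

At ω = 350 rad/s:
zero (1 + j350·0.2) = 1 + j70 → |·| ≈ 70.007, ∠ ≈ 89.18°
pole (1 + j350·0.0125) = 1 + j4.375 → |·| ≈ 4.4878, ∠ ≈ 77.12°
|G| = 0.125 · 70.007 / (4.4878) ≈ 1.9499
Gain = 20 log₁₀(1.9499) ≈ 5.80 dB

5.8 dB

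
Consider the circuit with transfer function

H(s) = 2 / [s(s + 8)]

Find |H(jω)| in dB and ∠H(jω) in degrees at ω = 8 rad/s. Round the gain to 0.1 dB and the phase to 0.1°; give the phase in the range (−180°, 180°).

-33.1 dB, -135.0°

At s = jω = j8:
pole (s+8): 8 + j8 → |·| = √(8²+8²) = √128 ≈ 11.314, ∠ = arctan(8/8) ≈ 45.00°
pole at origin: |s| = 8, ∠ = 90.00° (in denominator)
|H| = 2 / 90.512 ≈ 0.022097
Gain = 20 log₁₀(0.022097) ≈ -33.11 dB
∠H = 0.00° − 135.00° = -135.00°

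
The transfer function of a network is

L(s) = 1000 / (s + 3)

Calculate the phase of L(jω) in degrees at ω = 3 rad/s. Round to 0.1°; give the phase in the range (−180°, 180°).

At s = jω = j3:
pole (s+3): 3 + j3 → |·| = √(3²+3²) = √18 ≈ 4.2426, ∠ = arctan(3/3) ≈ 45.00°
∠L = 0.00° − 45.00° = -45.00°

-45.0°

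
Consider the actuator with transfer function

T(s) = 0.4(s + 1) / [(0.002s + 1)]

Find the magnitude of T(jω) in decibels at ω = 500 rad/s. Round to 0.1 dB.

43.0 dB

At ω = 500 rad/s:
zero (1 + j500·1) = 1 + j500 → |·| ≈ 500, ∠ ≈ 89.89°
pole (1 + j500·0.002) = 1 + j1 → |·| ≈ 1.4142, ∠ ≈ 45.00°
|T| = 0.4 · 500 / (1.4142) ≈ 141.42
Gain = 20 log₁₀(141.42) ≈ 43.01 dB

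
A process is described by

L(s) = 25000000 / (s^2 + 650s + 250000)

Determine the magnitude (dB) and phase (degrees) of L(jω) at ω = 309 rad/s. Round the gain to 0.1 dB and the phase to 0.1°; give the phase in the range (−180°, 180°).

At s = jω = j309:
quadratic: (j309)² + 650·j309 + 250000 = 154519 + j200850 → |·| ≈ 2.5341e+05, ∠ ≈ 52.43°
|L| = 25000000 / 2.5341e+05 ≈ 98.654
Gain = 20 log₁₀(98.654) ≈ 39.88 dB
∠L = 0.00° − 52.43° = -52.43°

39.9 dB, -52.4°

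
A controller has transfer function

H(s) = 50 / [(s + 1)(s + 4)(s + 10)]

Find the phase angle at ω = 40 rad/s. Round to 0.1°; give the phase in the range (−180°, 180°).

111.2°

At s = jω = j40:
pole (s+1): 1 + j40 → |·| = √(1²+40²) = √1601 ≈ 40.012, ∠ = arctan(40/1) ≈ 88.57°
pole (s+4): 4 + j40 → |·| = √(4²+40²) = √1616 ≈ 40.2, ∠ = arctan(40/4) ≈ 84.29°
pole (s+10): 10 + j40 → |·| = √(10²+40²) = √1700 ≈ 41.231, ∠ = arctan(40/10) ≈ 75.96°
∠H = 0.00° − 248.82° = -248.82° ≡ 111.18° (principal value)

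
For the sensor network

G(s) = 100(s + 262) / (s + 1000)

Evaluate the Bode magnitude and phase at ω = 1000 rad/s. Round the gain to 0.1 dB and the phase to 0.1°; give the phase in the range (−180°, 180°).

37.3 dB, 30.3°

At s = jω = j1000:
zero (s+262): 262 + j1000 → |·| = √(262²+1000²) = √1068644 ≈ 1033.8, ∠ = arctan(1000/262) ≈ 75.32°
pole (s+1000): 1000 + j1000 → |·| = √(1000²+1000²) = √2000000 ≈ 1414.2, ∠ = arctan(1000/1000) ≈ 45.00°
|G| = 100 · 1033.8 / 1414.2 ≈ 73.101
Gain = 20 log₁₀(73.101) ≈ 37.28 dB
∠G = 75.32° − 45.00° = 30.32°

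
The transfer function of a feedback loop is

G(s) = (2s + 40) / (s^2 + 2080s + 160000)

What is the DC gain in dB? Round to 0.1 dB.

G(0) = 40 / 160000 = 0.00025
20 log₁₀(0.00025) ≈ -72.04 dB

-72.0 dB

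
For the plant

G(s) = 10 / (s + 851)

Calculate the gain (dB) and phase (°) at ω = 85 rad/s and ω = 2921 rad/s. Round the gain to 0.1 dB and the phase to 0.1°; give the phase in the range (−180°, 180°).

At s = jω = j85:
pole (s+851): 851 + j85 → |·| = √(851²+85²) = √731426 ≈ 855.23, ∠ = arctan(85/851) ≈ 5.70°
|G| = 10 / 855.23 ≈ 0.011693
Gain = 20 log₁₀(0.011693) ≈ -38.64 dB
∠G = 0.00° − 5.70° = -5.70°

At s = jω = j2921:
pole (s+851): 851 + j2921 → |·| = √(851²+2921²) = √9256442 ≈ 3042.4, ∠ = arctan(2921/851) ≈ 73.76°
|G| = 10 / 3042.4 ≈ 0.0032869
Gain = 20 log₁₀(0.0032869) ≈ -49.66 dB
∠G = 0.00° − 73.76° = -73.76°

ω = 85: -38.6 dB, -5.7°; ω = 2921: -49.7 dB, -73.8°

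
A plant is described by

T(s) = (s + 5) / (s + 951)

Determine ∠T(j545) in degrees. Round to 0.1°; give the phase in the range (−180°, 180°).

At s = jω = j545:
zero (s+5): 5 + j545 → |·| = √(5²+545²) = √297050 ≈ 545.02, ∠ = arctan(545/5) ≈ 89.47°
pole (s+951): 951 + j545 → |·| = √(951²+545²) = √1201426 ≈ 1096.1, ∠ = arctan(545/951) ≈ 29.82°
∠T = 89.47° − 29.82° = 59.65°

59.7°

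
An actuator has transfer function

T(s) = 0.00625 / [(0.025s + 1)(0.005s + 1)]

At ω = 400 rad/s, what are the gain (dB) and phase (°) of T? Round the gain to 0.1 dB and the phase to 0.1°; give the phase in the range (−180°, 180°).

At ω = 400 rad/s:
pole (1 + j400·0.025) = 1 + j10 → |·| ≈ 10.05, ∠ ≈ 84.29°
pole (1 + j400·0.005) = 1 + j2 → |·| ≈ 2.2361, ∠ ≈ 63.43°
|T| = 0.00625 · 1 / (10.05 · 2.2361) ≈ 0.00027811
Gain = 20 log₁₀(0.00027811) ≈ -71.12 dB
∠T = (0°) − (84.29° + 63.43°) = -147.72°

-71.1 dB, -147.7°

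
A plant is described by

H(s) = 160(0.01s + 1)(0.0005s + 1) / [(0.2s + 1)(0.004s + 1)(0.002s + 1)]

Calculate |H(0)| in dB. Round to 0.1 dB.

44.1 dB

H(0) = 160 · 1 / 1 = 160
20 log₁₀(160) ≈ 44.08 dB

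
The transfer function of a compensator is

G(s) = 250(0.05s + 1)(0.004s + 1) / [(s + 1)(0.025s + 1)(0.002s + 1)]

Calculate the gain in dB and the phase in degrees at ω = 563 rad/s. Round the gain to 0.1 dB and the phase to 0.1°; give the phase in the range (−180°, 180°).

3.2 dB, -70.2°

At ω = 563 rad/s:
zero (1 + j563·0.05) = 1 + j28.15 → |·| ≈ 28.168, ∠ ≈ 87.97°
zero (1 + j563·0.004) = 1 + j2.252 → |·| ≈ 2.464, ∠ ≈ 66.06°
pole (1 + j563·1) = 1 + j563 → |·| ≈ 563, ∠ ≈ 89.90°
pole (1 + j563·0.025) = 1 + j14.075 → |·| ≈ 14.11, ∠ ≈ 85.94°
pole (1 + j563·0.002) = 1 + j1.126 → |·| ≈ 1.5059, ∠ ≈ 48.39°
|G| = 250 · 28.168 · 2.464 / (563 · 14.11 · 1.5059) ≈ 1.4505
Gain = 20 log₁₀(1.4505) ≈ 3.23 dB
∠G = (87.97° + 66.06°) − (89.90° + 85.94° + 48.39°) = -70.20°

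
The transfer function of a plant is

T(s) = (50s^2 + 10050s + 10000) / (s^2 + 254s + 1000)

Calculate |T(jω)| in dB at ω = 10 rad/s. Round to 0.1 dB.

Substitute s = j10:
Numerator: 50(j10)^2 + 10050(j10) + 10000 = 5000 + j100500
Denominator: (j10)^2 + 254(j10) + 1000 = 900 + j2540
|N| = √(5000² + 100500²) ≈ 1.0062e+05, ∠N ≈ 87.15°
|D| = √(900² + 2540²) ≈ 2694.7, ∠D ≈ 70.49°
|T| = 1.0062e+05 / 2694.7 ≈ 37.34
Gain = 20 log₁₀(37.34) ≈ 31.44 dB

31.4 dB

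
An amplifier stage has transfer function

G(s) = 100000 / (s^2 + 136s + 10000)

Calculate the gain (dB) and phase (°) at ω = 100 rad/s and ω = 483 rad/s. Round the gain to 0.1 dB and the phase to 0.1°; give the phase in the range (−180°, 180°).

ω = 100: 17.3 dB, -90.0°; ω = 483: -7.3 dB, -163.6°

At s = jω = j100:
quadratic: (j100)² + 136·j100 + 10000 = 0 + j13600 → |·| ≈ 13600, ∠ ≈ 90.00°
|G| = 100000 / 13600 ≈ 7.3529
Gain = 20 log₁₀(7.3529) ≈ 17.33 dB
∠G = 0.00° − 90.00° = -90.00°

At s = jω = j483:
quadratic: (j483)² + 136·j483 + 10000 = -223289 + j65688 → |·| ≈ 2.3275e+05, ∠ ≈ 163.61°
|G| = 100000 / 2.3275e+05 ≈ 0.42965
Gain = 20 log₁₀(0.42965) ≈ -7.34 dB
∠G = 0.00° − 163.61° = -163.61°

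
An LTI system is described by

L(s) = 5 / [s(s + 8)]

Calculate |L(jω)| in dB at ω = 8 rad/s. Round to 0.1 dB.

-25.2 dB

At s = jω = j8:
pole (s+8): 8 + j8 → |·| = √(8²+8²) = √128 ≈ 11.314, ∠ = arctan(8/8) ≈ 45.00°
pole at origin: |s| = 8, ∠ = 90.00° (in denominator)
|L| = 5 / 90.512 ≈ 0.055241
Gain = 20 log₁₀(0.055241) ≈ -25.15 dB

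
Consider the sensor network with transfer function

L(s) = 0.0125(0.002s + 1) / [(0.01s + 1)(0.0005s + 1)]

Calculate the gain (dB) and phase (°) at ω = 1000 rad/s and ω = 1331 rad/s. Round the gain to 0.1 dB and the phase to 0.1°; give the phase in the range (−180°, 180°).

ω = 1000: -52.1 dB, -47.4°; ω = 1331: -53.1 dB, -49.9°

At ω = 1000 rad/s:
zero (1 + j1000·0.002) = 1 + j2 → |·| ≈ 2.2361, ∠ ≈ 63.43°
pole (1 + j1000·0.01) = 1 + j10 → |·| ≈ 10.05, ∠ ≈ 84.29°
pole (1 + j1000·0.0005) = 1 + j0.5 → |·| ≈ 1.118, ∠ ≈ 26.57°
|L| = 0.0125 · 2.2361 / (10.05 · 1.118) ≈ 0.0024877
Gain = 20 log₁₀(0.0024877) ≈ -52.08 dB
∠L = (63.43°) − (84.29° + 26.57°) = -47.43°

At ω = 1331 rad/s:
zero (1 + j1331·0.002) = 1 + j2.662 → |·| ≈ 2.8436, ∠ ≈ 69.41°
pole (1 + j1331·0.01) = 1 + j13.31 → |·| ≈ 13.348, ∠ ≈ 85.70°
pole (1 + j1331·0.0005) = 1 + j0.6655 → |·| ≈ 1.2012, ∠ ≈ 33.64°
|L| = 0.0125 · 2.8436 / (13.348 · 1.2012) ≈ 0.0022169
Gain = 20 log₁₀(0.0022169) ≈ -53.09 dB
∠L = (69.41°) − (85.70° + 33.64°) = -49.93°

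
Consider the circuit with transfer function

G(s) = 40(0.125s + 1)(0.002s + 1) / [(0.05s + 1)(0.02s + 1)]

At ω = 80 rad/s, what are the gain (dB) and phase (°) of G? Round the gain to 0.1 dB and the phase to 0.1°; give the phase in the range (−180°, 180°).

34.4 dB, -40.6°

At ω = 80 rad/s:
zero (1 + j80·0.125) = 1 + j10 → |·| ≈ 10.05, ∠ ≈ 84.29°
zero (1 + j80·0.002) = 1 + j0.16 → |·| ≈ 1.0127, ∠ ≈ 9.09°
pole (1 + j80·0.05) = 1 + j4 → |·| ≈ 4.1231, ∠ ≈ 75.96°
pole (1 + j80·0.02) = 1 + j1.6 → |·| ≈ 1.8868, ∠ ≈ 57.99°
|G| = 40 · 10.05 · 1.0127 / (4.1231 · 1.8868) ≈ 52.331
Gain = 20 log₁₀(52.331) ≈ 34.38 dB
∠G = (84.29° + 9.09°) − (75.96° + 57.99°) = -40.57°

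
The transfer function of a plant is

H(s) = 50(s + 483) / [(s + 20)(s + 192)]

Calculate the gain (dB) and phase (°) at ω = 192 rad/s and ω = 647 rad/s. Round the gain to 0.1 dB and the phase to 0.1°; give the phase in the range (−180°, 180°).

At s = jω = j192:
zero (s+483): 483 + j192 → |·| = √(483²+192²) = √270153 ≈ 519.76, ∠ = arctan(192/483) ≈ 21.68°
pole (s+20): 20 + j192 → |·| = √(20²+192²) = √37264 ≈ 193.04, ∠ = arctan(192/20) ≈ 84.05°
pole (s+192): 192 + j192 → |·| = √(192²+192²) = √73728 ≈ 271.53, ∠ = arctan(192/192) ≈ 45.00°
|H| = 50 · 519.76 / 52416 ≈ 0.4958
Gain = 20 log₁₀(0.4958) ≈ -6.09 dB
∠H = 21.68° − 129.05° = -107.37°

At s = jω = j647:
zero (s+483): 483 + j647 → |·| = √(483²+647²) = √651898 ≈ 807.4, ∠ = arctan(647/483) ≈ 53.26°
pole (s+20): 20 + j647 → |·| = √(20²+647²) = √419009 ≈ 647.31, ∠ = arctan(647/20) ≈ 88.23°
pole (s+192): 192 + j647 → |·| = √(192²+647²) = √455473 ≈ 674.89, ∠ = arctan(647/192) ≈ 73.47°
|H| = 50 · 807.4 / 4.3686e+05 ≈ 0.092409
Gain = 20 log₁₀(0.092409) ≈ -20.69 dB
∠H = 53.26° − 161.70° = -108.44°

ω = 192: -6.1 dB, -107.4°; ω = 647: -20.7 dB, -108.4°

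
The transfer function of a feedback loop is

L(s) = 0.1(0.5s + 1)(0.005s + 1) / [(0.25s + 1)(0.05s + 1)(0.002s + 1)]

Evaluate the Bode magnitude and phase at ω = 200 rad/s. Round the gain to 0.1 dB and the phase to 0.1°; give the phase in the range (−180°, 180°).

At ω = 200 rad/s:
zero (1 + j200·0.5) = 1 + j100 → |·| ≈ 100, ∠ ≈ 89.43°
zero (1 + j200·0.005) = 1 + j1 → |·| ≈ 1.4142, ∠ ≈ 45.00°
pole (1 + j200·0.25) = 1 + j50 → |·| ≈ 50.01, ∠ ≈ 88.85°
pole (1 + j200·0.05) = 1 + j10 → |·| ≈ 10.05, ∠ ≈ 84.29°
pole (1 + j200·0.002) = 1 + j0.4 → |·| ≈ 1.077, ∠ ≈ 21.80°
|L| = 0.1 · 100 · 1.4142 / (50.01 · 10.05 · 1.077) ≈ 0.026126
Gain = 20 log₁₀(0.026126) ≈ -31.66 dB
∠L = (89.43° + 45.00°) − (88.85° + 84.29° + 21.80°) = -60.51°

-31.7 dB, -60.5°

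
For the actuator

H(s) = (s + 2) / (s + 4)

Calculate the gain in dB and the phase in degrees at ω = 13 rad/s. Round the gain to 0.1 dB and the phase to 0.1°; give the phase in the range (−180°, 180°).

Substitute s = j13:
Numerator: (j13) + 2 = 2 + j13
Denominator: (j13) + 4 = 4 + j13
|N| = √(2² + 13²) ≈ 13.153, ∠N ≈ 81.25°
|D| = √(4² + 13²) ≈ 13.601, ∠D ≈ 72.90°
|H| = 13.153 / 13.601 ≈ 0.96706
Gain = 20 log₁₀(0.96706) ≈ -0.29 dB
∠H = 81.25° − 72.90° = 8.35°

-0.3 dB, 8.4°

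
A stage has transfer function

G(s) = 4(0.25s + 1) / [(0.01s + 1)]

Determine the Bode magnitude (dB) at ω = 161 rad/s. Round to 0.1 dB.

38.6 dB

At ω = 161 rad/s:
zero (1 + j161·0.25) = 1 + j40.25 → |·| ≈ 40.262, ∠ ≈ 88.58°
pole (1 + j161·0.01) = 1 + j1.61 → |·| ≈ 1.8953, ∠ ≈ 58.15°
|G| = 4 · 40.262 / (1.8953) ≈ 84.972
Gain = 20 log₁₀(84.972) ≈ 38.59 dB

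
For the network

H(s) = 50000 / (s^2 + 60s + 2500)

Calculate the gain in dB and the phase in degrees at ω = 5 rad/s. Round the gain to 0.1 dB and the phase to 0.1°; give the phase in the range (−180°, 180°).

26.0 dB, -6.9°

At s = jω = j5:
quadratic: (j5)² + 60·j5 + 2500 = 2475 + j300 → |·| ≈ 2493.1, ∠ ≈ 6.91°
|H| = 50000 / 2493.1 ≈ 20.055
Gain = 20 log₁₀(20.055) ≈ 26.04 dB
∠H = 0.00° − 6.91° = -6.91°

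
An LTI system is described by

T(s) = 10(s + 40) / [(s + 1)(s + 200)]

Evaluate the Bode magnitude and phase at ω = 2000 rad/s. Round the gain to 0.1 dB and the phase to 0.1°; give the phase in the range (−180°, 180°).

At s = jω = j2000:
zero (s+40): 40 + j2000 → |·| = √(40²+2000²) = √4001600 ≈ 2000.4, ∠ = arctan(2000/40) ≈ 88.85°
pole (s+1): 1 + j2000 → |·| = √(1²+2000²) = √4000001 ≈ 2000, ∠ = arctan(2000/1) ≈ 89.97°
pole (s+200): 200 + j2000 → |·| = √(200²+2000²) = √4040000 ≈ 2010, ∠ = arctan(2000/200) ≈ 84.29°
|T| = 10 · 2000.4 / 4.02e+06 ≈ 0.0049761
Gain = 20 log₁₀(0.0049761) ≈ -46.06 dB
∠T = 88.85° − 174.26° = -85.41°

-46.1 dB, -85.4°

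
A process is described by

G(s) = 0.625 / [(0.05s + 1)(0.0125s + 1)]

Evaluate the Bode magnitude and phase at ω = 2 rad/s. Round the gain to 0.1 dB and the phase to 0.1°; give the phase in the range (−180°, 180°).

-4.1 dB, -7.1°

At ω = 2 rad/s:
pole (1 + j2·0.05) = 1 + j0.1 → |·| ≈ 1.005, ∠ ≈ 5.71°
pole (1 + j2·0.0125) = 1 + j0.025 → |·| ≈ 1.0003, ∠ ≈ 1.43°
|G| = 0.625 · 1 / (1.005 · 1.0003) ≈ 0.6217
Gain = 20 log₁₀(0.6217) ≈ -4.13 dB
∠G = (0°) − (5.71° + 1.43°) = -7.14°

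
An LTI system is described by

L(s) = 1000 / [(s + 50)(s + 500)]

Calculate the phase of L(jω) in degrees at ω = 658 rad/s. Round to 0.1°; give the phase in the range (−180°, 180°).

-138.4°

At s = jω = j658:
pole (s+50): 50 + j658 → |·| = √(50²+658²) = √435464 ≈ 659.9, ∠ = arctan(658/50) ≈ 85.65°
pole (s+500): 500 + j658 → |·| = √(500²+658²) = √682964 ≈ 826.42, ∠ = arctan(658/500) ≈ 52.77°
∠L = 0.00° − 138.42° = -138.42°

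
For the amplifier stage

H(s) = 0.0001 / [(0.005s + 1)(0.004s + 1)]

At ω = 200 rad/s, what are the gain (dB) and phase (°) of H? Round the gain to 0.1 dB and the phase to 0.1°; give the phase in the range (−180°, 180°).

At ω = 200 rad/s:
pole (1 + j200·0.005) = 1 + j1 → |·| ≈ 1.4142, ∠ ≈ 45.00°
pole (1 + j200·0.004) = 1 + j0.8 → |·| ≈ 1.2806, ∠ ≈ 38.66°
|H| = 0.0001 · 1 / (1.4142 · 1.2806) ≈ 5.5217e-05
Gain = 20 log₁₀(5.5217e-05) ≈ -85.16 dB
∠H = (0°) − (45.00° + 38.66°) = -83.66°

-85.2 dB, -83.7°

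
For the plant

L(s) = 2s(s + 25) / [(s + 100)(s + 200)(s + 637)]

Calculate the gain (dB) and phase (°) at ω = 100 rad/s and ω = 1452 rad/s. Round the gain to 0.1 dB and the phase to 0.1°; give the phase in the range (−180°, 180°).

At s = jω = j100:
zero (s+25): 25 + j100 → |·| = √(25²+100²) = √10625 ≈ 103.08, ∠ = arctan(100/25) ≈ 75.96°
zero at origin: s = j100 → |·| = 100, ∠ = 90.00°
pole (s+100): 100 + j100 → |·| = √(100²+100²) = √20000 ≈ 141.42, ∠ = arctan(100/100) ≈ 45.00°
pole (s+200): 200 + j100 → |·| = √(200²+100²) = √50000 ≈ 223.61, ∠ = arctan(100/200) ≈ 26.57°
pole (s+637): 637 + j100 → |·| = √(637²+100²) = √415769 ≈ 644.8, ∠ = arctan(100/637) ≈ 8.92°
|L| = 2 · 10308 / 2.039e+07 ≈ 0.0010111
Gain = 20 log₁₀(0.0010111) ≈ -59.90 dB
∠L = 165.96° − 80.49° = 85.47°

At s = jω = j1452:
zero (s+25): 25 + j1452 → |·| = √(25²+1452²) = √2108929 ≈ 1452.2, ∠ = arctan(1452/25) ≈ 89.01°
zero at origin: s = j1452 → |·| = 1452, ∠ = 90.00°
pole (s+100): 100 + j1452 → |·| = √(100²+1452²) = √2118304 ≈ 1455.4, ∠ = arctan(1452/100) ≈ 86.06°
pole (s+200): 200 + j1452 → |·| = √(200²+1452²) = √2148304 ≈ 1465.7, ∠ = arctan(1452/200) ≈ 82.16°
pole (s+637): 637 + j1452 → |·| = √(637²+1452²) = √2514073 ≈ 1585.6, ∠ = arctan(1452/637) ≈ 66.31°
|L| = 2 · 2.1086e+06 / 3.3824e+09 ≈ 0.0012468
Gain = 20 log₁₀(0.0012468) ≈ -58.08 dB
∠L = 179.01° − 234.53° = -55.52°

ω = 100: -59.9 dB, 85.5°; ω = 1452: -58.1 dB, -55.5°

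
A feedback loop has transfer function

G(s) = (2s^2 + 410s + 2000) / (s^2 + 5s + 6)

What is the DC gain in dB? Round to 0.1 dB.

50.5 dB

G(0) = 2000 / 6 ≈ 333.33
20 log₁₀(333.33) ≈ 50.46 dB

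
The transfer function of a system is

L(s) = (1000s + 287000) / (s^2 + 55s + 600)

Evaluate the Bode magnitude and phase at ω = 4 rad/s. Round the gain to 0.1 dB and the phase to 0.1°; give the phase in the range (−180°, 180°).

Substitute s = j4:
Numerator: 1000(j4) + 287000 = 287000 + j4000
Denominator: (j4)^2 + 55(j4) + 600 = 584 + j220
|N| = √(287000² + 4000²) ≈ 2.8703e+05, ∠N ≈ 0.80°
|D| = √(584² + 220²) ≈ 624.06, ∠D ≈ 20.64°
|L| = 2.8703e+05 / 624.06 ≈ 459.94
Gain = 20 log₁₀(459.94) ≈ 53.25 dB
∠L = 0.80° − 20.64° = -19.84°

53.3 dB, -19.8°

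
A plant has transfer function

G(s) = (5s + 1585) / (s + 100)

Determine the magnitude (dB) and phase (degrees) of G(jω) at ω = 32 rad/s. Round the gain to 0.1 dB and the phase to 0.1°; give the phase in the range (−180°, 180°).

Substitute s = j32:
Numerator: 5(j32) + 1585 = 1585 + j160
Denominator: (j32) + 100 = 100 + j32
|N| = √(1585² + 160²) ≈ 1593.1, ∠N ≈ 5.76°
|D| = √(100² + 32²) ≈ 105, ∠D ≈ 17.74°
|G| = 1593.1 / 105 ≈ 15.172
Gain = 20 log₁₀(15.172) ≈ 23.62 dB
∠G = 5.76° − 17.74° = -11.98°

23.6 dB, -12.0°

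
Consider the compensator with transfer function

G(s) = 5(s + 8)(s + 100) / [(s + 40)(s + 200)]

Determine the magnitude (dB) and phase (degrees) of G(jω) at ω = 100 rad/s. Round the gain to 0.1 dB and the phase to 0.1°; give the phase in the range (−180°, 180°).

At s = jω = j100:
zero (s+8): 8 + j100 → |·| = √(8²+100²) = √10064 ≈ 100.32, ∠ = arctan(100/8) ≈ 85.43°
zero (s+100): 100 + j100 → |·| = √(100²+100²) = √20000 ≈ 141.42, ∠ = arctan(100/100) ≈ 45.00°
pole (s+40): 40 + j100 → |·| = √(40²+100²) = √11600 ≈ 107.7, ∠ = arctan(100/40) ≈ 68.20°
pole (s+200): 200 + j100 → |·| = √(200²+100²) = √50000 ≈ 223.61, ∠ = arctan(100/200) ≈ 26.57°
|G| = 5 · 14187 / 24083 ≈ 2.9454
Gain = 20 log₁₀(2.9454) ≈ 9.38 dB
∠G = 130.43° − 94.77° = 35.66°

9.4 dB, 35.7°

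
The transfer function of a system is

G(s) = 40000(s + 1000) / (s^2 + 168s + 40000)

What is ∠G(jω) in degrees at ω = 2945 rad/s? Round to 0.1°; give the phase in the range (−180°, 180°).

At s = jω = j2945:
zero (s+1000): 1000 + j2945 → |·| = √(1000²+2945²) = √9673025 ≈ 3110.1, ∠ = arctan(2945/1000) ≈ 71.24°
quadratic: (j2945)² + 168·j2945 + 40000 = -8633025 + j494760 → |·| ≈ 8.6472e+06, ∠ ≈ 176.72°
∠G = 71.24° − 176.72° = -105.48°

-105.5°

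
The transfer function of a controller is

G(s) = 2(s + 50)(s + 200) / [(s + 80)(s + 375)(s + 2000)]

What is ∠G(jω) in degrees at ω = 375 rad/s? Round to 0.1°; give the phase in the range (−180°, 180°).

At s = jω = j375:
zero (s+50): 50 + j375 → |·| = √(50²+375²) = √143125 ≈ 378.32, ∠ = arctan(375/50) ≈ 82.41°
zero (s+200): 200 + j375 → |·| = √(200²+375²) = √180625 ≈ 425, ∠ = arctan(375/200) ≈ 61.93°
pole (s+80): 80 + j375 → |·| = √(80²+375²) = √147025 ≈ 383.44, ∠ = arctan(375/80) ≈ 77.96°
pole (s+375): 375 + j375 → |·| = √(375²+375²) = √281250 ≈ 530.33, ∠ = arctan(375/375) ≈ 45.00°
pole (s+2000): 2000 + j375 → |·| = √(2000²+375²) = √4140625 ≈ 2034.9, ∠ = arctan(375/2000) ≈ 10.62°
∠G = 144.34° − 133.58° = 10.76°

10.8°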